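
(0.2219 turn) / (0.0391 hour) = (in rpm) 0.09459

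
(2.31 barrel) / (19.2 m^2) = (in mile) 1.189e-05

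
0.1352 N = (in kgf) 0.01379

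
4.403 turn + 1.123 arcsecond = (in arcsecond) 5.706e+06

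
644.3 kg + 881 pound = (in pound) 2301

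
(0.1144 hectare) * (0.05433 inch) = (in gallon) 417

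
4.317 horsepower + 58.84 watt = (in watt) 3278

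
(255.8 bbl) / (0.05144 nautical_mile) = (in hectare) 4.269e-05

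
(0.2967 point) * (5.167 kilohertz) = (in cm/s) 54.08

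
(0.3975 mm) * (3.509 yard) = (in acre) 3.152e-07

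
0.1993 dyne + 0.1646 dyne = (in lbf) 8.181e-07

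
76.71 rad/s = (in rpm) 732.5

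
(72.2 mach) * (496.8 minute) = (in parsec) 2.375e-08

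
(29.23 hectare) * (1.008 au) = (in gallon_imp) 9.696e+18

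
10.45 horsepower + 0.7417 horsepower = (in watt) 8346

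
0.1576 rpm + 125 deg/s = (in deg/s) 125.9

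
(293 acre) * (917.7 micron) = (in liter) 1.088e+06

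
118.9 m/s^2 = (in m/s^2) 118.9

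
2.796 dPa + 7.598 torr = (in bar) 0.01013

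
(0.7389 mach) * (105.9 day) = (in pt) 6.525e+12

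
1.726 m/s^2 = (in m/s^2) 1.726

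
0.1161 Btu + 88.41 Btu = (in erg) 9.34e+11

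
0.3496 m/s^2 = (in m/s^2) 0.3496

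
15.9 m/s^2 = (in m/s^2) 15.9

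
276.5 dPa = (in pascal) 27.65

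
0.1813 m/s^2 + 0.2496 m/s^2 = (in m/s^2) 0.4309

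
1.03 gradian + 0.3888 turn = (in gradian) 156.5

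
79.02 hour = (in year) 0.009021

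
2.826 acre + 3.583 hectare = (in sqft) 5.088e+05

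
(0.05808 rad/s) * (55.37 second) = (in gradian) 204.7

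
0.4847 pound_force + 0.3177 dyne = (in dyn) 2.156e+05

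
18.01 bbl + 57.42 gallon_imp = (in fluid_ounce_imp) 1.1e+05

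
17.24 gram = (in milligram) 1.724e+04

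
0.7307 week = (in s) 4.419e+05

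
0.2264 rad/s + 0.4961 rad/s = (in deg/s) 41.4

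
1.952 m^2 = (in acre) 0.0004823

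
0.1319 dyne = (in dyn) 0.1319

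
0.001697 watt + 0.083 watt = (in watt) 0.0847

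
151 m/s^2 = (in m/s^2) 151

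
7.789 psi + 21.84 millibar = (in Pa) 5.589e+04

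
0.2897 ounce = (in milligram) 8213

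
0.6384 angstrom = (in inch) 2.513e-09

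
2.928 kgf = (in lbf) 6.455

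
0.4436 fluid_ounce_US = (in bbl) 8.251e-05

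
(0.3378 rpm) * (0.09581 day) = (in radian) 292.8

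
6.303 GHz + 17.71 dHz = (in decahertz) 6.303e+08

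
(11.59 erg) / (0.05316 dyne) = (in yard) 2.384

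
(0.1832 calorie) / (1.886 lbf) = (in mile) 5.677e-05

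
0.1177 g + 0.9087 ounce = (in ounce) 0.9129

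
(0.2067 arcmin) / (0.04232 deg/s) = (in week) 1.346e-07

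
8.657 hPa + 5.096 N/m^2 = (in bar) 0.008708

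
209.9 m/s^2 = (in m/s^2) 209.9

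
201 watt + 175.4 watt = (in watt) 376.4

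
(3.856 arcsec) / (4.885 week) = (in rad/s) 6.328e-12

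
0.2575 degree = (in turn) 0.0007153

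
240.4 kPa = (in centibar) 240.4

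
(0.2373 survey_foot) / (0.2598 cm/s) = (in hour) 0.007733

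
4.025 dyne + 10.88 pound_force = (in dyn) 4.84e+06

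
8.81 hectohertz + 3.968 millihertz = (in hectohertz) 8.81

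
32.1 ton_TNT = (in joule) 1.343e+11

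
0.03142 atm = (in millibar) 31.84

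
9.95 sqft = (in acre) 0.0002284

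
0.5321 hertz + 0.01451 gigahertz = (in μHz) 1.451e+13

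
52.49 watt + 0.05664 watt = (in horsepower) 0.07047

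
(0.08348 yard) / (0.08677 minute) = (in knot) 0.0285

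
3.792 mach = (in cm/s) 1.291e+05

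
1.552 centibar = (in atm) 0.01532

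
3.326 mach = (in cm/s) 1.133e+05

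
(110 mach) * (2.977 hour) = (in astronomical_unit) 0.002683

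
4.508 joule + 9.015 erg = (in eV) 2.814e+19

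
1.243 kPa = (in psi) 0.1803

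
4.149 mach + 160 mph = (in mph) 3320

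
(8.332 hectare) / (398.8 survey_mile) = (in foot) 0.4259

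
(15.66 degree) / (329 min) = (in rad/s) 1.385e-05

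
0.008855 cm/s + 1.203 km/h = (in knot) 0.6497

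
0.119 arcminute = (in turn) 5.509e-06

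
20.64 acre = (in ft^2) 8.991e+05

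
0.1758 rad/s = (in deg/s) 10.07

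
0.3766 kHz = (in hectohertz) 3.766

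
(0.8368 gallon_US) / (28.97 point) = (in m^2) 0.3099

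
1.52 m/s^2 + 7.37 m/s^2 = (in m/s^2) 8.89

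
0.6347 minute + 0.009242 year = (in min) 4858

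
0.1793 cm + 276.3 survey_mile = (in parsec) 1.441e-11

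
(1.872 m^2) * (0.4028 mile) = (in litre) 1.214e+06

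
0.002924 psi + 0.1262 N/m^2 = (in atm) 0.0002002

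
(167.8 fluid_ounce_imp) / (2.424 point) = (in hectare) 0.0005575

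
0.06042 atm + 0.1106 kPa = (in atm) 0.06151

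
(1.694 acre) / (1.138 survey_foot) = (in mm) 1.976e+07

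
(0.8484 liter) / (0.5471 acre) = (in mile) 2.381e-10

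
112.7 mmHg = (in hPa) 150.3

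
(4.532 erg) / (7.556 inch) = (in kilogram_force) 2.408e-07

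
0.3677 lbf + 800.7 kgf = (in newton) 7854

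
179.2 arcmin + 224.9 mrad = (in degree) 15.87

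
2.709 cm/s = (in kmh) 0.09752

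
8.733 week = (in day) 61.13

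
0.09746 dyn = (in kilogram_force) 9.938e-08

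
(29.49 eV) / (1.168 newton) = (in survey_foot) 1.327e-17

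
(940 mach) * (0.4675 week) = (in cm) 9.05e+12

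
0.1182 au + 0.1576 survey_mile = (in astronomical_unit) 0.1182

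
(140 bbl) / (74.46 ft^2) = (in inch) 126.7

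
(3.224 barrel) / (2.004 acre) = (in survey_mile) 3.927e-08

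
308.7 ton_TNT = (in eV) 8.062e+30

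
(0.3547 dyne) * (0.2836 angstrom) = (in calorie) 2.404e-17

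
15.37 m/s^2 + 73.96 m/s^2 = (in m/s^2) 89.33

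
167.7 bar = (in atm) 165.5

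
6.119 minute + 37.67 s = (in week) 0.0006693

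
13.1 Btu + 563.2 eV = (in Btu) 13.1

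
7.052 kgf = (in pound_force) 15.55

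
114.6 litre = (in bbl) 0.7208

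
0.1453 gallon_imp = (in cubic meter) 0.0006605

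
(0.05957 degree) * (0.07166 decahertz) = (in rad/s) 0.000745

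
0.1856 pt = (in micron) 65.48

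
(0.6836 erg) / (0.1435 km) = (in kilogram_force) 4.858e-11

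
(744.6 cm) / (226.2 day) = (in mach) 1.119e-09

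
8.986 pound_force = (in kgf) 4.076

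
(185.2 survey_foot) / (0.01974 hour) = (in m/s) 0.7943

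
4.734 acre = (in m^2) 1.916e+04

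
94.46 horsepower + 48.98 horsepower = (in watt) 1.07e+05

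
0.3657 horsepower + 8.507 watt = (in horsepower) 0.3771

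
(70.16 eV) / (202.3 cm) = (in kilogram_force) 5.666e-19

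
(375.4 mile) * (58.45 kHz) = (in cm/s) 3.531e+12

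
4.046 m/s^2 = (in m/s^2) 4.046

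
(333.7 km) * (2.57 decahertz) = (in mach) 2.519e+04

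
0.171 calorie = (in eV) 4.466e+18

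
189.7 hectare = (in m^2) 1.897e+06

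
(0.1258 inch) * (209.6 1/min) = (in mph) 0.02497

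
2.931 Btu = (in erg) 3.092e+10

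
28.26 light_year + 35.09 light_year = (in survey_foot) 1.966e+18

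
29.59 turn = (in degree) 1.065e+04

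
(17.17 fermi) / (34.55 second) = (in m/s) 4.97e-16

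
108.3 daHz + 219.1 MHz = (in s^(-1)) 2.191e+08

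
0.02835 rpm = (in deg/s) 0.1701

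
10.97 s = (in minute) 0.1828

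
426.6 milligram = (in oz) 0.01505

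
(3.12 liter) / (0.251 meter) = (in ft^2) 0.1338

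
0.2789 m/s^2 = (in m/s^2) 0.2789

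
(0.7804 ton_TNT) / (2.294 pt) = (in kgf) 4.114e+11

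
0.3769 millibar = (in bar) 0.0003769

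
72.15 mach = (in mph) 5.495e+04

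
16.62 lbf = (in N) 73.93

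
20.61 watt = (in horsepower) 0.02764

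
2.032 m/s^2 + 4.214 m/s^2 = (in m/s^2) 6.246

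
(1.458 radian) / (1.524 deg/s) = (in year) 1.738e-06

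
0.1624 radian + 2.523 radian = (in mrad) 2685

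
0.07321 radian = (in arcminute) 251.7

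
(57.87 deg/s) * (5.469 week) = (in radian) 3.341e+06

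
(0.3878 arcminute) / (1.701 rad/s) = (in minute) 1.105e-06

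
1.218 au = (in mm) 1.822e+14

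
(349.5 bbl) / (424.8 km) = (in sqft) 0.001408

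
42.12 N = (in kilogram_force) 4.295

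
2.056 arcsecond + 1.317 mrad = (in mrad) 1.327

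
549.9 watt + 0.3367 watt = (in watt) 550.2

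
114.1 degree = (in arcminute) 6846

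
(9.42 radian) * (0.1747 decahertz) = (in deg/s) 942.9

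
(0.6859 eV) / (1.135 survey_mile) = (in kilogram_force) 6.135e-24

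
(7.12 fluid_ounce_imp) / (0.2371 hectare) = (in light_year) 9.019e-24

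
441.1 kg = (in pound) 972.5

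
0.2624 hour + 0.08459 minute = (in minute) 15.83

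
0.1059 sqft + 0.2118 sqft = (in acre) 7.293e-06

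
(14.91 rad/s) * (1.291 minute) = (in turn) 183.8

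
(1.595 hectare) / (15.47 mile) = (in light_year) 6.772e-17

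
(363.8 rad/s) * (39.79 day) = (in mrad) 1.251e+12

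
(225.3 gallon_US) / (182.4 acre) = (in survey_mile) 7.179e-10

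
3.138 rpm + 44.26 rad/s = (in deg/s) 2555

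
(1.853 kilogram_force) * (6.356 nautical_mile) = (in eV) 1.335e+24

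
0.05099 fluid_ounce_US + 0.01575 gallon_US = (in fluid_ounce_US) 2.067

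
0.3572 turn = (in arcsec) 4.629e+05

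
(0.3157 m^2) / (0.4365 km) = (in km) 7.233e-07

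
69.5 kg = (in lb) 153.2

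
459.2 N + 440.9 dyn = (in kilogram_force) 46.83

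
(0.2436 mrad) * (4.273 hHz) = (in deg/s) 5.964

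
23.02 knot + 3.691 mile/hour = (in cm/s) 1349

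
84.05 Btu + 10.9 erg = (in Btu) 84.05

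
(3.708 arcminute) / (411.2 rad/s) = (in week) 4.337e-12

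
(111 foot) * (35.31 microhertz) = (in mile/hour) 0.002672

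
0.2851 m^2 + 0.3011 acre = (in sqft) 1.312e+04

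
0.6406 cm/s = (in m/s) 0.006406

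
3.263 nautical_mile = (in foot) 1.983e+04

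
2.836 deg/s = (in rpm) 0.4727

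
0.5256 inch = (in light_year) 1.411e-18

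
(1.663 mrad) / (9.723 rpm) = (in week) 2.701e-09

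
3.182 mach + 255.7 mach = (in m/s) 8.815e+04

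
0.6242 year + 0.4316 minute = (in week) 32.55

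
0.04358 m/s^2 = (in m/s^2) 0.04358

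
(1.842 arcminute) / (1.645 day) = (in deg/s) 2.16e-07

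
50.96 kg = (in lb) 112.3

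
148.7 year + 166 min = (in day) 5.428e+04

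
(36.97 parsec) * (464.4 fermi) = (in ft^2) 5.702e+06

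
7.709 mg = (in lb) 1.7e-05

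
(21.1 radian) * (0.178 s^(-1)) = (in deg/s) 215.2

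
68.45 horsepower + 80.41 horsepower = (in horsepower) 148.9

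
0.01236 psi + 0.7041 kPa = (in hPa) 7.893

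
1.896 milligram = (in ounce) 6.688e-05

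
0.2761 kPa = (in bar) 0.002761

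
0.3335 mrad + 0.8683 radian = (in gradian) 55.3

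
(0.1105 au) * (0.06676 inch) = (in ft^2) 3.017e+08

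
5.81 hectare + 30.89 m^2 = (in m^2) 5.813e+04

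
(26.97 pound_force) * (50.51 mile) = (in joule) 9.752e+06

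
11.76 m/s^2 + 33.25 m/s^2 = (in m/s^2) 45.01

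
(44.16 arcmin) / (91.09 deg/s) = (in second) 0.00808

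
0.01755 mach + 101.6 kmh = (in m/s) 34.2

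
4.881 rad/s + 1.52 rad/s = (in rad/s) 6.401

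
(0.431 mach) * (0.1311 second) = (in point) 5.454e+04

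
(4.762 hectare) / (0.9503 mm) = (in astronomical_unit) 0.000335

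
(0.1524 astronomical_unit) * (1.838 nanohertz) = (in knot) 81.45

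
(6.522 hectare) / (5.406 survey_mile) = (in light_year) 7.924e-16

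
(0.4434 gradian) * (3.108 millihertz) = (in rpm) 0.0002067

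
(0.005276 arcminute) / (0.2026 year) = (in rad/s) 2.402e-13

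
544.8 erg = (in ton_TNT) 1.302e-14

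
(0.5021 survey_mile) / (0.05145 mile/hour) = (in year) 0.001114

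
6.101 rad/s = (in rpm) 58.26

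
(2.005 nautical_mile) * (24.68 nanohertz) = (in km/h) 0.0003299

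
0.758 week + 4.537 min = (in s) 4.587e+05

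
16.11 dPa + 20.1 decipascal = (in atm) 3.574e-05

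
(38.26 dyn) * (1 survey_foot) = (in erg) 1166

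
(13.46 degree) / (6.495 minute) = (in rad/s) 0.0006028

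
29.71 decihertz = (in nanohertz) 2.971e+09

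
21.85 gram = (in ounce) 0.7707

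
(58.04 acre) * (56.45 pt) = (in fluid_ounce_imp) 1.646e+08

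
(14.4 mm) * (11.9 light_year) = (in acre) 4.006e+11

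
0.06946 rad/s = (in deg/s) 3.98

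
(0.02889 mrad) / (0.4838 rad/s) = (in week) 9.873e-11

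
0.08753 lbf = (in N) 0.3894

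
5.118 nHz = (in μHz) 0.005118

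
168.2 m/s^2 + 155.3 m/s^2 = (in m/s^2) 323.5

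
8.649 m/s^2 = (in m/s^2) 8.649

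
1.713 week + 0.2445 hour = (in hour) 288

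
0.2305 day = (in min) 331.9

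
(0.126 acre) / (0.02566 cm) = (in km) 1987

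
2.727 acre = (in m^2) 1.104e+04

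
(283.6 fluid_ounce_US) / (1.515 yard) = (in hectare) 6.054e-07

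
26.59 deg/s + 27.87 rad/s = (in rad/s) 28.33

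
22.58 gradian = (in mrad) 354.7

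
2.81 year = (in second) 8.862e+07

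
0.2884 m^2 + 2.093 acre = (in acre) 2.093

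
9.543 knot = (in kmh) 17.67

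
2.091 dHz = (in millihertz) 209.1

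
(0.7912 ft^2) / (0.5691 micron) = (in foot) 4.238e+05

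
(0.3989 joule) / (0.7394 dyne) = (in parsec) 1.748e-12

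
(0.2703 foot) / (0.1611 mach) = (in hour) 4.172e-07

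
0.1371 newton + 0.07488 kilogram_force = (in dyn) 8.714e+04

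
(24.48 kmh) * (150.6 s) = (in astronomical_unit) 6.846e-09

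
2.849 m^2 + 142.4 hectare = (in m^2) 1.424e+06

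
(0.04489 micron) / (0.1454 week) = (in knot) 9.923e-13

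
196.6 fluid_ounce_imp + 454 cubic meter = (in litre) 4.54e+05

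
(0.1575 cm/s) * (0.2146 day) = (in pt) 8.278e+04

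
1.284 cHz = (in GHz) 1.284e-11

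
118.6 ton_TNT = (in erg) 4.962e+18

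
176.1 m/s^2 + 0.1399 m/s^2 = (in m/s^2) 176.2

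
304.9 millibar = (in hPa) 304.9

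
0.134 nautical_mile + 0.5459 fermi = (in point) 7.035e+05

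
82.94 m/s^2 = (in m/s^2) 82.94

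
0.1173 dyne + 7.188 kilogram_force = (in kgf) 7.188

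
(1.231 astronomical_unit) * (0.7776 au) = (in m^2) 2.142e+22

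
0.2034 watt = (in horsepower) 0.0002728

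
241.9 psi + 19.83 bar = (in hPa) 3.651e+04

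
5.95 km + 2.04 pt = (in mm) 5.95e+06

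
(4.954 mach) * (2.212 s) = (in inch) 1.469e+05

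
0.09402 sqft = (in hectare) 8.735e-07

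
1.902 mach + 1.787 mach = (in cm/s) 1.256e+05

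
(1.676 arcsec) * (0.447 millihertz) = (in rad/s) 3.632e-09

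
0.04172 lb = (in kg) 0.01892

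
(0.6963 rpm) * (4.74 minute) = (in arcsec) 4.277e+06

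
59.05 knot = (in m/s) 30.38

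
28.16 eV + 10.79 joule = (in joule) 10.79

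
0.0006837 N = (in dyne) 68.37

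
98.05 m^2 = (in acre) 0.02423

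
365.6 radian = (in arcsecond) 7.541e+07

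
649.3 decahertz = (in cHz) 6.493e+05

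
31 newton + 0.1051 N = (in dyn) 3.111e+06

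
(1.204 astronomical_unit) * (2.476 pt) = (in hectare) 1.573e+04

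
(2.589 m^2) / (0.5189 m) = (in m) 4.989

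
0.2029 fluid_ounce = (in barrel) 3.774e-05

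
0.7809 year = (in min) 4.104e+05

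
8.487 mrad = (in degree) 0.4863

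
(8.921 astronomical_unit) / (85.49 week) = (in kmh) 9.292e+04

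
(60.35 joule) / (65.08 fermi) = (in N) 9.273e+14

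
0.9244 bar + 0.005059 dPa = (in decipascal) 9.244e+05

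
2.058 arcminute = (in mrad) 0.5986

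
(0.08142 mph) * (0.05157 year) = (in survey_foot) 1.942e+05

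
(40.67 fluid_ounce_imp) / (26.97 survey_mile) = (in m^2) 2.662e-08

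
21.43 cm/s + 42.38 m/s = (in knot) 82.8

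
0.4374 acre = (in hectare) 0.177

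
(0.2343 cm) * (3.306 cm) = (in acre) 1.914e-08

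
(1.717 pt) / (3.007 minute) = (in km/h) 1.209e-05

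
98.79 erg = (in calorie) 2.361e-06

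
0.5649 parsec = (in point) 4.941e+19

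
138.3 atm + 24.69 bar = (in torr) 1.236e+05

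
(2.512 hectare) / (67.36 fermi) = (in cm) 3.729e+19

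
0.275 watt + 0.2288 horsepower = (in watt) 170.9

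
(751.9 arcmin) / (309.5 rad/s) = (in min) 1.178e-05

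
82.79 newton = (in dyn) 8.279e+06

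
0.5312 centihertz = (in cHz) 0.5312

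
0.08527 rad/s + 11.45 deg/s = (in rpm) 2.723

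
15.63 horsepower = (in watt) 1.166e+04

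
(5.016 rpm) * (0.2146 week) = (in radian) 6.818e+04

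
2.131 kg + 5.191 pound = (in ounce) 158.2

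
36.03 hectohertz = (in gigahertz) 3.603e-06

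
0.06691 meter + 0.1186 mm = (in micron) 6.703e+04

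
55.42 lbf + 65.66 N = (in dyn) 3.122e+07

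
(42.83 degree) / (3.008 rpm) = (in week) 3.924e-06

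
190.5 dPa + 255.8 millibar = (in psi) 3.713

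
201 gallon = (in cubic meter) 0.7609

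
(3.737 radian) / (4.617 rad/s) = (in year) 2.567e-08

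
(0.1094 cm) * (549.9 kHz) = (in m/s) 601.6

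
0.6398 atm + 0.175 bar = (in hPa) 823.3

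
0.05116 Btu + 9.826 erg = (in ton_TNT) 1.29e-08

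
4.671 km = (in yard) 5108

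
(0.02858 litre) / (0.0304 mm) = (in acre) 0.0002323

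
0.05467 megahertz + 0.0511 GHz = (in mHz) 5.115e+10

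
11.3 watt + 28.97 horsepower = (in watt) 2.161e+04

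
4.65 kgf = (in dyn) 4.56e+06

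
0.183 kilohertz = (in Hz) 183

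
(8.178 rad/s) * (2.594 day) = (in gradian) 1.167e+08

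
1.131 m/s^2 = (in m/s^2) 1.131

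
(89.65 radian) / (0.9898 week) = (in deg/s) 0.008581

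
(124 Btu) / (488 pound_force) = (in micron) 6.027e+07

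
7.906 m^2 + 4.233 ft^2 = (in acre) 0.002051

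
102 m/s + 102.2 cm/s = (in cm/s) 1.03e+04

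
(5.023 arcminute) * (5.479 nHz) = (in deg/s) 4.587e-10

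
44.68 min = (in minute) 44.68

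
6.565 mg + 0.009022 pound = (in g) 4.099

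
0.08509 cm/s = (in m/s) 0.0008509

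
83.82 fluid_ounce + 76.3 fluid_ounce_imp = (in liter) 4.647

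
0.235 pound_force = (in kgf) 0.1066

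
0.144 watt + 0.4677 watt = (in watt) 0.6117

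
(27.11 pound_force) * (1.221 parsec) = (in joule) 4.543e+18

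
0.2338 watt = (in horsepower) 0.0003135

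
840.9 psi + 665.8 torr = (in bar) 58.87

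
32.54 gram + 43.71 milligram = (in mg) 3.258e+04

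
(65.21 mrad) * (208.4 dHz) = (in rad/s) 1.359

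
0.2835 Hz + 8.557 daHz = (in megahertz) 8.585e-05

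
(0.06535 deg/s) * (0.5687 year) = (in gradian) 1.302e+06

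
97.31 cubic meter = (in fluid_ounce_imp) 3.425e+06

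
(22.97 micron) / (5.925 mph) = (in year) 2.75e-13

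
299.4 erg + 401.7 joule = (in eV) 2.507e+21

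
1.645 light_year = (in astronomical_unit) 1.04e+05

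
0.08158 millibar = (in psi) 0.001183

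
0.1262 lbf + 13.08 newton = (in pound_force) 3.067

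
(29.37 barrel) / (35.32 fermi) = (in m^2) 1.322e+14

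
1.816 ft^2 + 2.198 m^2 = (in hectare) 0.0002367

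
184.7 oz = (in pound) 11.54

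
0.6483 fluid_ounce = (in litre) 0.01917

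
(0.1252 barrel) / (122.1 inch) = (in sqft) 0.06909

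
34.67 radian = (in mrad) 3.467e+04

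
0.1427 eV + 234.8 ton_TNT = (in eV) 6.132e+30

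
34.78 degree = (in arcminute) 2087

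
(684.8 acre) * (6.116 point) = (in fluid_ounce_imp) 2.104e+08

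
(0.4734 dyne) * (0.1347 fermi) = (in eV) 0.00398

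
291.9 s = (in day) 0.003378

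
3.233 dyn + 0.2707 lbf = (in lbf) 0.2707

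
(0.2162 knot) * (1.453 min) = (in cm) 969.6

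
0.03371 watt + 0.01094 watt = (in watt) 0.04465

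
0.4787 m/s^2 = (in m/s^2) 0.4787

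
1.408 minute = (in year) 2.679e-06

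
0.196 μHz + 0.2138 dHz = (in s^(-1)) 0.02138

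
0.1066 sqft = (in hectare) 9.903e-07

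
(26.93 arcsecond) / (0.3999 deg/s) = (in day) 2.165e-07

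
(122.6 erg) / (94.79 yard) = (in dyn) 0.01414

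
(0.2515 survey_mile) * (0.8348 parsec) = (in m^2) 1.043e+19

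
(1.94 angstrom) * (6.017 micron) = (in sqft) 1.256e-14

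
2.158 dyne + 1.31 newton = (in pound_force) 0.2945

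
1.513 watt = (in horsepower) 0.002029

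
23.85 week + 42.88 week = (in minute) 6.726e+05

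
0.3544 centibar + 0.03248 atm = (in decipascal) 3.645e+04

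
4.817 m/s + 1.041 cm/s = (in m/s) 4.827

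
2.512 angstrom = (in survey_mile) 1.561e-13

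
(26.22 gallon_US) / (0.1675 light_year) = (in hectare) 6.263e-21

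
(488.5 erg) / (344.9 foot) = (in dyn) 0.04647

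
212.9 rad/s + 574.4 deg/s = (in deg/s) 1.277e+04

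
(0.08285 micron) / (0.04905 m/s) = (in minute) 2.815e-08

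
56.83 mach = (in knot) 3.761e+04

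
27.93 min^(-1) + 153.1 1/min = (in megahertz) 3.017e-06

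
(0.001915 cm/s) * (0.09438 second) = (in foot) 5.93e-06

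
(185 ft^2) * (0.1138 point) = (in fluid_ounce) 23.33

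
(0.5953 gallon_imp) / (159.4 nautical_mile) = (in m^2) 9.167e-09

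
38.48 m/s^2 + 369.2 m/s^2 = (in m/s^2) 407.7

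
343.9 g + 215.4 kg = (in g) 2.157e+05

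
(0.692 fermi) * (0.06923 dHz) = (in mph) 1.072e-17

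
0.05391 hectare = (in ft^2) 5803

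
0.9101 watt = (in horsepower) 0.00122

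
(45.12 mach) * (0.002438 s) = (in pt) 1.062e+05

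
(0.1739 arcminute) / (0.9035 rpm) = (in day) 6.188e-09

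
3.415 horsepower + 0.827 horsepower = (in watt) 3163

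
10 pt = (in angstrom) 3.528e+07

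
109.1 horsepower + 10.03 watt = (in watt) 8.137e+04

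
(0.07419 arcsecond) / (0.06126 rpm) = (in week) 9.27e-11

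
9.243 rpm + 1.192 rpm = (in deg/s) 62.61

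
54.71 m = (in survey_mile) 0.034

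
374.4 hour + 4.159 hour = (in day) 15.77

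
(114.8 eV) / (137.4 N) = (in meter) 1.339e-19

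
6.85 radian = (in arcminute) 2.355e+04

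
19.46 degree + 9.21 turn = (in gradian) 3706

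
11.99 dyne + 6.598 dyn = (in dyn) 18.59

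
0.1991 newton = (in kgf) 0.0203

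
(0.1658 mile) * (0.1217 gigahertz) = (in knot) 6.312e+10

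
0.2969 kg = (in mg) 2.969e+05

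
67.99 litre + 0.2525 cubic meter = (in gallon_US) 84.66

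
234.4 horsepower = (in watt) 1.748e+05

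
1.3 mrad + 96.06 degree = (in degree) 96.13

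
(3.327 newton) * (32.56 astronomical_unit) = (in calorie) 3.873e+12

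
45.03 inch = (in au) 7.646e-12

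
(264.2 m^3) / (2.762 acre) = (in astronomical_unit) 1.58e-13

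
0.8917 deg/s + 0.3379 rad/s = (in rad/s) 0.3535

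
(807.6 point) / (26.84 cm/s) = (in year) 3.366e-08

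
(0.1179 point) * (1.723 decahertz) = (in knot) 0.001393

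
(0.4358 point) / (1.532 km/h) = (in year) 1.146e-11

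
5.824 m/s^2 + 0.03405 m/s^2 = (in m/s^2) 5.858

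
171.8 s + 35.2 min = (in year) 7.242e-05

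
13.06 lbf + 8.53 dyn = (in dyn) 5.809e+06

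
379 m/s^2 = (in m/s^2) 379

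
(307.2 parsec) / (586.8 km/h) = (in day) 6.731e+11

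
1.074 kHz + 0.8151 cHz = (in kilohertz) 1.074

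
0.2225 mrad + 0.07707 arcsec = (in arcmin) 0.7662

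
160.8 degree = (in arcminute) 9648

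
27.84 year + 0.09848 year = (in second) 8.811e+08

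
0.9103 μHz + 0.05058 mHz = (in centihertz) 0.005149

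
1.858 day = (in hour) 44.59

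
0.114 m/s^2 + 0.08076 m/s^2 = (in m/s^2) 0.1948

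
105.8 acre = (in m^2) 4.282e+05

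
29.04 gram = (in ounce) 1.024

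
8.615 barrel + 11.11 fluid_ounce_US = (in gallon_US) 361.9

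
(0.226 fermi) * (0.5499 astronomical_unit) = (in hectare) 1.859e-09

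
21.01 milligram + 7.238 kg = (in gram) 7238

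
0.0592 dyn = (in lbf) 1.331e-07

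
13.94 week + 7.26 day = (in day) 104.8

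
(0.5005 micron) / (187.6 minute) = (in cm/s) 4.447e-09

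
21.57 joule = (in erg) 2.157e+08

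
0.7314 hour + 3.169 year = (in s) 9.994e+07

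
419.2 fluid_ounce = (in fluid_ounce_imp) 436.3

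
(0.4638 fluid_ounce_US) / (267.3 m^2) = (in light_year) 5.424e-24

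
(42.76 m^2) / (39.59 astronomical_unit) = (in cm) 7.22e-10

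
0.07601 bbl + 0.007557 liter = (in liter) 12.09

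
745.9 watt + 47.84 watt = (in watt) 793.7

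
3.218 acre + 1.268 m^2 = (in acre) 3.218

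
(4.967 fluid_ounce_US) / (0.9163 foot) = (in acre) 1.3e-07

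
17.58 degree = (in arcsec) 6.329e+04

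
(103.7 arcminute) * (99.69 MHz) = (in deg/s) 1.723e+08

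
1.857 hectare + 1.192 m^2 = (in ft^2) 1.999e+05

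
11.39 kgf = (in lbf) 25.11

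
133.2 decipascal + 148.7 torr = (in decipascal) 1.984e+05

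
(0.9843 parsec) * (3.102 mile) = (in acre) 3.747e+16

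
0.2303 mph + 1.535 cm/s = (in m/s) 0.1183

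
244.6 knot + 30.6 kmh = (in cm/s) 1.343e+04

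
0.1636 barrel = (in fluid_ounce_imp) 915.4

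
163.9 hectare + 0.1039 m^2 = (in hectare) 163.9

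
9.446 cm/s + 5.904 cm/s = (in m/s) 0.1535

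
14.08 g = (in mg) 1.408e+04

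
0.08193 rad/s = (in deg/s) 4.694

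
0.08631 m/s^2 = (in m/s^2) 0.08631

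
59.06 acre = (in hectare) 23.9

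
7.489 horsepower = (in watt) 5585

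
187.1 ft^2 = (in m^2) 17.38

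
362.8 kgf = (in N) 3558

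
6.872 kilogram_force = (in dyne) 6.739e+06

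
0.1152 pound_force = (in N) 0.5124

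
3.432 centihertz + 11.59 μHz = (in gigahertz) 3.433e-11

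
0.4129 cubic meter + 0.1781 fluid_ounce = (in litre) 412.9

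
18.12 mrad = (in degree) 1.038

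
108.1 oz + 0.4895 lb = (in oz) 115.9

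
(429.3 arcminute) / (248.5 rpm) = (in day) 5.554e-08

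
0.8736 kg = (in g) 873.6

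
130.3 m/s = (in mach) 0.3827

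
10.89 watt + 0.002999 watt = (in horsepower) 0.01461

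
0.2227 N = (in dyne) 2.227e+04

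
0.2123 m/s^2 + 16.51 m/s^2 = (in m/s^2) 16.72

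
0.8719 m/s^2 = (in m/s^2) 0.8719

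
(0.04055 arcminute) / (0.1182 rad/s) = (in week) 1.65e-10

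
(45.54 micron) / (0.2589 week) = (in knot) 5.653e-10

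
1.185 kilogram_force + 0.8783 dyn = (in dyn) 1.162e+06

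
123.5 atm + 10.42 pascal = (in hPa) 1.251e+05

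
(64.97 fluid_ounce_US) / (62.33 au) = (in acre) 5.092e-20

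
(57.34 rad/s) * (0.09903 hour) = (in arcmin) 7.027e+07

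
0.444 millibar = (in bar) 0.000444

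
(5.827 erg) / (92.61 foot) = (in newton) 2.064e-08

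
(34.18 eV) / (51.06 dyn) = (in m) 1.073e-14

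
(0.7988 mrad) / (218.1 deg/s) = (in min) 3.497e-06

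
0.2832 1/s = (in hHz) 0.002832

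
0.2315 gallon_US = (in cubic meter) 0.0008763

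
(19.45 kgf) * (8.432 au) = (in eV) 1.502e+33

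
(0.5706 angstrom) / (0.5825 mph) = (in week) 3.623e-16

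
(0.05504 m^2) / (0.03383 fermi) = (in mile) 1.011e+12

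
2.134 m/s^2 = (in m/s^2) 2.134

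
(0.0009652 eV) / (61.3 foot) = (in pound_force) 1.861e-24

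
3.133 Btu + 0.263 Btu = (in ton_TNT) 8.564e-07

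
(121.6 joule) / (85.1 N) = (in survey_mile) 0.0008879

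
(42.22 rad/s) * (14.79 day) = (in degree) 3.091e+09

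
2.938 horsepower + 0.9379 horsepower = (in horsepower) 3.876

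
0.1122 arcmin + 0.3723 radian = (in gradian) 23.7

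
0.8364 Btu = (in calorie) 210.9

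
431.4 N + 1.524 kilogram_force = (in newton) 446.3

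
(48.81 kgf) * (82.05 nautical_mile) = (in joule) 7.274e+07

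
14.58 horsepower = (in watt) 1.087e+04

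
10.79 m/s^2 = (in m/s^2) 10.79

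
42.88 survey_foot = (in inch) 514.6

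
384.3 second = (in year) 1.219e-05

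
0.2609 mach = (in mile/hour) 198.7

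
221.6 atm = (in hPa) 2.245e+05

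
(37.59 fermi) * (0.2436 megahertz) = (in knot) 1.78e-08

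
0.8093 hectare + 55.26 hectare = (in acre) 138.6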